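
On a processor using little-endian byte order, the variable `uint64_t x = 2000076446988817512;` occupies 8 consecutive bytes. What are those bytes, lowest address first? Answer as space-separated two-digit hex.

2000076446988817512 in hexadecimal, padded to 64 bits, is 0x1BC1B2EE8264D468.
Split into bytes (most-significant first): 1B C1 B2 EE 82 64 D4 68.
Little-endian: lowest address holds the least-significant byte.
So at ascending addresses the bytes are 68 D4 64 82 EE B2 C1 1B.

68 D4 64 82 EE B2 C1 1B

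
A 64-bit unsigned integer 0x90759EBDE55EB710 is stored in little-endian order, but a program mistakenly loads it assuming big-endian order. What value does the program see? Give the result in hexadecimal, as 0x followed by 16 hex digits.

Stored little-endian, the bytes at ascending addresses are 10 B7 5E E5 BD 9E 75 90.
Read back as big-endian, the last byte is least significant, giving 0x10B75EE5BD9E7590.

0x10B75EE5BD9E7590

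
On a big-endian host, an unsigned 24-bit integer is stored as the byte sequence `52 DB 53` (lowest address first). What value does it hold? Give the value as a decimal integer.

5430099

In big-endian order the high byte comes first in memory.
The bytes are already most-significant first: 0x52DB53.
0x52DB53 = 5430099.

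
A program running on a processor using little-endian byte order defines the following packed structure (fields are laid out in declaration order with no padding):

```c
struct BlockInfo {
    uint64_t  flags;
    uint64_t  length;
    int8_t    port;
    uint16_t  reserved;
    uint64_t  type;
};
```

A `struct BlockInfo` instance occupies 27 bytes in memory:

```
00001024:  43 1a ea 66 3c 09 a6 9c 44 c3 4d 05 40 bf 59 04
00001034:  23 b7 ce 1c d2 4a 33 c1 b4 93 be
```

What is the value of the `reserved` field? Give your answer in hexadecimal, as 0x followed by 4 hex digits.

0xCEB7

`reserved` follows `flags` (8 B), `length` (8 B), `port` (1 B), so it starts at offset 8 + 8 + 1 = 17 and occupies 2 bytes.
Bytes at offsets 17..18: B7 CE.
Little-endian: lowest address holds the least-significant byte.
Reassemble most-significant byte first: CE B7 → 0xCEB7.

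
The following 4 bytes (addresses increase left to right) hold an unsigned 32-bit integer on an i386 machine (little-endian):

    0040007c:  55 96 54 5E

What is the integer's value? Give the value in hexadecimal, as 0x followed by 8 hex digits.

Little-endian stores the least-significant byte at the lowest address.
Reassemble most-significant byte first: 5E 54 96 55 → 0x5E549655.

0x5E549655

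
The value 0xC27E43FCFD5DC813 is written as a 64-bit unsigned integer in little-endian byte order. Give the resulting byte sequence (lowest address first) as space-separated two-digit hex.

13 C8 5D FD FC 43 7E C2

Split into bytes (most-significant first): C2 7E 43 FC FD 5D C8 13.
Little-endian: lowest address holds the least-significant byte.
So at ascending addresses the bytes are 13 C8 5D FD FC 43 7E C2.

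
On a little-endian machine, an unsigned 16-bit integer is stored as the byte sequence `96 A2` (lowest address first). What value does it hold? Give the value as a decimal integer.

41622

Little-endian: lowest address holds the least-significant byte.
Reassemble most-significant byte first: A2 96 → 0xA296.
0xA296 = 41622.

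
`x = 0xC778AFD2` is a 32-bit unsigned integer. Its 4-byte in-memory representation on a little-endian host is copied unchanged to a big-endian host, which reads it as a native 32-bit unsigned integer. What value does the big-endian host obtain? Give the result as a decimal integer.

3534715079

Stored little-endian, the bytes at ascending addresses are D2 AF 78 C7.
Read back as big-endian, the last byte is least significant, giving 0xD2AF78C7.
0xD2AF78C7 = 3534715079.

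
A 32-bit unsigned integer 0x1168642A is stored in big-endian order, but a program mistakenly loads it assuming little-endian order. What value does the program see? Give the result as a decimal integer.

711223313

Stored big-endian, the bytes at ascending addresses are 11 68 64 2A.
Read back as little-endian, the first byte is least significant, giving 0x2A646811.
0x2A646811 = 711223313.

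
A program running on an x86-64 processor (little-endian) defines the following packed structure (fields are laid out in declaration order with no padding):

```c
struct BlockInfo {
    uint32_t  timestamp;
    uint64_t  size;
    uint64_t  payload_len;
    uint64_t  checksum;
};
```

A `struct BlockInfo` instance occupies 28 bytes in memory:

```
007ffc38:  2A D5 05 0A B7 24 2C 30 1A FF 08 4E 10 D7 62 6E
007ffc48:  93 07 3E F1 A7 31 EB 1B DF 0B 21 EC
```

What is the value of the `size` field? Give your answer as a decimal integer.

5623024622714496183

`size` follows `timestamp` (4 bytes), so it starts at byte offset 4 and occupies 8 bytes.
Bytes at offsets 4..11: B7 24 2C 30 1A FF 08 4E.
Little-endian: lowest address holds the least-significant byte.
Reassemble most-significant byte first: 4E 08 FF 1A 30 2C 24 B7 → 0x4E08FF1A302C24B7.
0x4E08FF1A302C24B7 = 5623024622714496183.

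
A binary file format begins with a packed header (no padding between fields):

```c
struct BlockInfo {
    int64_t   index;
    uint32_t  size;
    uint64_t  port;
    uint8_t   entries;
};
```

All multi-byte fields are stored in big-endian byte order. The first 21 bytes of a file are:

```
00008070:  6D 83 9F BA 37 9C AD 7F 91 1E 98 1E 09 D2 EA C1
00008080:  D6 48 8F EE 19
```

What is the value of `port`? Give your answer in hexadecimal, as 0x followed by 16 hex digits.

0x09D2EAC1D6488FEE

`port` follows `index` (8 B), `size` (4 B), so it starts at offset 8 + 4 = 12 and occupies 8 bytes.
Bytes at offsets 12..19: 09 D2 EA C1 D6 48 8F EE.
In big-endian order the high byte comes first in memory.
The bytes are already most-significant first: 0x09D2EAC1D6488FEE.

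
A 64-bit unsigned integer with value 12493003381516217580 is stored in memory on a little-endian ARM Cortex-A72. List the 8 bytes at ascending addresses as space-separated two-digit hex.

EC 2C 07 7D 62 10 60 AD

12493003381516217580 in hexadecimal, padded to 64 bits, is 0xAD6010627D072CEC.
Split into bytes (most-significant first): AD 60 10 62 7D 07 2C EC.
Little-endian stores the least-significant byte at the lowest address.
So at ascending addresses the bytes are EC 2C 07 7D 62 10 60 AD.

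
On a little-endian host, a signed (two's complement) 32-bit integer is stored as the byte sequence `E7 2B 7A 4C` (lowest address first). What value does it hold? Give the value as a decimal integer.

Little-endian: lowest address holds the least-significant byte.
Reassemble most-significant byte first: 4C 7A 2B E7 → 0x4C7A2BE7.
0x4C7A2BE7 = 1283075047.

1283075047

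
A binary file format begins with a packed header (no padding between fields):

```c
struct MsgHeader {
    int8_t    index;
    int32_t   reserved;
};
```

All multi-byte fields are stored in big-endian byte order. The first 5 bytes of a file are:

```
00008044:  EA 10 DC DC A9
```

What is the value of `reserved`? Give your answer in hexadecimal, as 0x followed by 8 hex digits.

`reserved` follows `index` (1 byte), so it starts at byte offset 1 and occupies 4 bytes.
Bytes at offsets 1..4: 10 DC DC A9.
Big-endian: lowest address holds the most-significant byte.
The bytes are already most-significant first: 0x10DCDCA9.

0x10DCDCA9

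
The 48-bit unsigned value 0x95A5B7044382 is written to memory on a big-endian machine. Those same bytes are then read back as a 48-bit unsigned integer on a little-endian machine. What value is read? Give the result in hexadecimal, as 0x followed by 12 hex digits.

0x824304B7A595

Stored big-endian, the bytes at ascending addresses are 95 A5 B7 04 43 82.
Read back as little-endian, the first byte is least significant, giving 0x824304B7A595.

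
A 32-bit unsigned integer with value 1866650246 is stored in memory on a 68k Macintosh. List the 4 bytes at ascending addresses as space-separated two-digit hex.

1866650246 in hexadecimal, padded to 32 bits, is 0x6F42D286.
Split into bytes (most-significant first): 6F 42 D2 86.
Big-endian: lowest address holds the most-significant byte.
So the memory order matches the most-significant-first order: 6F 42 D2 86.

6F 42 D2 86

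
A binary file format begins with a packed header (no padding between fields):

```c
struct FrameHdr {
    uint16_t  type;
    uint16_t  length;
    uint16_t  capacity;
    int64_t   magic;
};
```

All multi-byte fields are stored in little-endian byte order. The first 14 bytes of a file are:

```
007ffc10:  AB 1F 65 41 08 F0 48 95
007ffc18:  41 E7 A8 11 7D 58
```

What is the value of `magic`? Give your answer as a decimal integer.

6376272064558503240

`magic` follows `type` (2 B), `length` (2 B), `capacity` (2 B), so it starts at offset 2 + 2 + 2 = 6 and occupies 8 bytes.
Bytes at offsets 6..13: 48 95 41 E7 A8 11 7D 58.
Little-endian stores the least-significant byte at the lowest address.
Reassemble most-significant byte first: 58 7D 11 A8 E7 41 95 48 → 0x587D11A8E7419548.
0x587D11A8E7419548 = 6376272064558503240.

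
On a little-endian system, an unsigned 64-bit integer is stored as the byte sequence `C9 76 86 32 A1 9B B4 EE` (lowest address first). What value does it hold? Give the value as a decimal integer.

17200543993474479817

In little-endian order the low byte comes first in memory.
Reassemble most-significant byte first: EE B4 9B A1 32 86 76 C9 → 0xEEB49BA1328676C9.
0xEEB49BA1328676C9 = 17200543993474479817.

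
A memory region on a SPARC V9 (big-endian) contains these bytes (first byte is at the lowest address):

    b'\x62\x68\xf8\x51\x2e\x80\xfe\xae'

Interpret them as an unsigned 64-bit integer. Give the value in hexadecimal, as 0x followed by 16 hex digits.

0x6268F8512E80FEAE

Big-endian stores the most-significant byte at the lowest address.
The bytes are already most-significant first: 0x6268F8512E80FEAE.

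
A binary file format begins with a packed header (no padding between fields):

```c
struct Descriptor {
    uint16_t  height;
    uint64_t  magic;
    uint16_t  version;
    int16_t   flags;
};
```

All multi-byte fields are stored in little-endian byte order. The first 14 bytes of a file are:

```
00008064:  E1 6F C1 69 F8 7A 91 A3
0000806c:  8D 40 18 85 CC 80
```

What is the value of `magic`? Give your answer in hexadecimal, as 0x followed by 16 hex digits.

0x408DA3917AF869C1

`magic` follows `height` (2 bytes), so it starts at byte offset 2 and occupies 8 bytes.
Bytes at offsets 2..9: C1 69 F8 7A 91 A3 8D 40.
Little-endian: lowest address holds the least-significant byte.
Reassemble most-significant byte first: 40 8D A3 91 7A F8 69 C1 → 0x408DA3917AF869C1.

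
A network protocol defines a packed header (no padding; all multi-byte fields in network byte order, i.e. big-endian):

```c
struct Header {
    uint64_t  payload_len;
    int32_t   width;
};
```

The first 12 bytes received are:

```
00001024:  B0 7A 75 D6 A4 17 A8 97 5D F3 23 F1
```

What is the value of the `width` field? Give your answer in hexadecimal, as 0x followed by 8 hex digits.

0x5DF323F1

`width` follows `payload_len` (8 bytes), so it starts at byte offset 8 and occupies 4 bytes.
Bytes at offsets 8..11: 5D F3 23 F1.
Big-endian: lowest address holds the most-significant byte.
The bytes are already most-significant first: 0x5DF323F1.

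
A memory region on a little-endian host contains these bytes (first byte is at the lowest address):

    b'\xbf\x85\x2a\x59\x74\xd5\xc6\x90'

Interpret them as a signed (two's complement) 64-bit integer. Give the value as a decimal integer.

Little-endian: lowest address holds the least-significant byte.
Reassemble most-significant byte first: 90 C6 D5 74 59 2A 85 BF → 0x90C6D574592A85BF.
Top bit is set, so as a signed 64-bit value this is 0x90C6D574592A85BF − 2^64 = -8014483791170337345.

-8014483791170337345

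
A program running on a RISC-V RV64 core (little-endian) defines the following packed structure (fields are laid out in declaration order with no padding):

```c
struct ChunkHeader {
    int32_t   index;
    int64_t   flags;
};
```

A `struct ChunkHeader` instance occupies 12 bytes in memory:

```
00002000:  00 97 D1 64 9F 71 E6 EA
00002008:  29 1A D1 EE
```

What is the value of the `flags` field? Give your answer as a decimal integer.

`flags` follows `index` (4 bytes), so it starts at byte offset 4 and occupies 8 bytes.
Bytes at offsets 4..11: 9F 71 E6 EA 29 1A D1 EE.
Little-endian stores the least-significant byte at the lowest address.
Reassemble most-significant byte first: EE D1 1A 29 EA E6 71 9F → 0xEED11A29EAE6719F.
Top bit is set, so as a signed 64-bit value this is 0xEED11A29EAE6719F − 2^64 = -1238179655213223521.

-1238179655213223521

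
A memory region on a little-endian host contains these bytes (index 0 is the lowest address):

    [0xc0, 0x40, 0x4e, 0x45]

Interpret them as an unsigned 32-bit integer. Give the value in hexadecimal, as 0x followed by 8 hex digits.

0x454E40C0

In little-endian order the low byte comes first in memory.
Reassemble most-significant byte first: 45 4E 40 C0 → 0x454E40C0.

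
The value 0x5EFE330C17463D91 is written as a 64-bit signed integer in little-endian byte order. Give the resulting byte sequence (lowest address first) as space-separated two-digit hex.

91 3D 46 17 0C 33 FE 5E

Split into bytes (most-significant first): 5E FE 33 0C 17 46 3D 91.
Little-endian: lowest address holds the least-significant byte.
So at ascending addresses the bytes are 91 3D 46 17 0C 33 FE 5E.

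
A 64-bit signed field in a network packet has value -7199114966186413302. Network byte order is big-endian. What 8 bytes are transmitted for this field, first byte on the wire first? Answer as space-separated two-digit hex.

9C 17 9B 14 AF 42 B3 0A

Two's complement of -7199114966186413302 in 64 bits: 7199114966186413302 = 0x63E864EB50BD4CF6; invert → 0x9C179B14AF42B309; add 1 → 0x9C179B14AF42B30A.
Split into bytes (most-significant first): 9C 17 9B 14 AF 42 B3 0A.
Big-endian: lowest address holds the most-significant byte.
So the memory order matches the most-significant-first order: 9C 17 9B 14 AF 42 B3 0A.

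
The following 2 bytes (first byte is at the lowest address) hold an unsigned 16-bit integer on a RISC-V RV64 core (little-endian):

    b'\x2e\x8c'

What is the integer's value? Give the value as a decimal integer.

35886

In little-endian order the low byte comes first in memory.
Reassemble most-significant byte first: 8C 2E → 0x8C2E.
0x8C2E = 35886.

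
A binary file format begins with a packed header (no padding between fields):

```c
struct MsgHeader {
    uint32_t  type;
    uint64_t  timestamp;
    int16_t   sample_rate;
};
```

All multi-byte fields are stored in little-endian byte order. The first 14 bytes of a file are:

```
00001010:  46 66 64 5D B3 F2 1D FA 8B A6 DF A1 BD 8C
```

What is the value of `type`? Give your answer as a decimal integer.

1566860870

`type` is the first field, at byte offset 0, occupying 4 bytes.
Bytes at offsets 0..3: 46 66 64 5D.
Little-endian: lowest address holds the least-significant byte.
Reassemble most-significant byte first: 5D 64 66 46 → 0x5D646646.
0x5D646646 = 1566860870.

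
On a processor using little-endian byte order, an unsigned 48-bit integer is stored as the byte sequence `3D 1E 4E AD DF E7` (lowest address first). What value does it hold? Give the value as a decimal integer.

In little-endian order the low byte comes first in memory.
Reassemble most-significant byte first: E7 DF AD 4E 1E 3D → 0xE7DFAD4E1E3D.
0xE7DFAD4E1E3D = 254947871301181.

254947871301181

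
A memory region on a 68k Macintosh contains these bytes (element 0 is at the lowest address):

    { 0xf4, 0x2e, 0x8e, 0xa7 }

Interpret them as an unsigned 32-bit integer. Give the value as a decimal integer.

4096691879

Big-endian: lowest address holds the most-significant byte.
The bytes are already most-significant first: 0xF42E8EA7.
0xF42E8EA7 = 4096691879.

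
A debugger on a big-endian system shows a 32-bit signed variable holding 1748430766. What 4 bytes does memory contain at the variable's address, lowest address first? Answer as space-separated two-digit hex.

68 36 EF AE

1748430766 in hexadecimal, padded to 32 bits, is 0x6836EFAE.
Split into bytes (most-significant first): 68 36 EF AE.
In big-endian order the high byte comes first in memory.
So the memory order matches the most-significant-first order: 68 36 EF AE.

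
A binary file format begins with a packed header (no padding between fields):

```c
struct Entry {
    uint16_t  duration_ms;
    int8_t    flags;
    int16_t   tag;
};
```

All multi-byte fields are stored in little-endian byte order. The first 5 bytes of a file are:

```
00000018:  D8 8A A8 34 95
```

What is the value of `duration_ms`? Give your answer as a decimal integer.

`duration_ms` is the first field, at byte offset 0, occupying 2 bytes.
Bytes at offsets 0..1: D8 8A.
Little-endian: lowest address holds the least-significant byte.
Reassemble most-significant byte first: 8A D8 → 0x8AD8.
0x8AD8 = 35544.

35544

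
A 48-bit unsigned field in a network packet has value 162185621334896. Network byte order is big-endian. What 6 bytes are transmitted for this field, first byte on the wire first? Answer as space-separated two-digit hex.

162185621334896 in hexadecimal, padded to 48 bits, is 0x9381C858EB70.
Split into bytes (most-significant first): 93 81 C8 58 EB 70.
Big-endian: lowest address holds the most-significant byte.
So the memory order matches the most-significant-first order: 93 81 C8 58 EB 70.

93 81 C8 58 EB 70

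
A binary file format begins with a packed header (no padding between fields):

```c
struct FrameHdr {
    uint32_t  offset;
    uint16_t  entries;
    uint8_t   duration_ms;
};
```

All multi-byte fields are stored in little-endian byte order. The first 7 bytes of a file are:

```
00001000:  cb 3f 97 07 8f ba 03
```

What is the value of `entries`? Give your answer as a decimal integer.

47759

`entries` follows `offset` (4 bytes), so it starts at byte offset 4 and occupies 2 bytes.
Bytes at offsets 4..5: 8F BA.
Little-endian: lowest address holds the least-significant byte.
Reassemble most-significant byte first: BA 8F → 0xBA8F.
0xBA8F = 47759.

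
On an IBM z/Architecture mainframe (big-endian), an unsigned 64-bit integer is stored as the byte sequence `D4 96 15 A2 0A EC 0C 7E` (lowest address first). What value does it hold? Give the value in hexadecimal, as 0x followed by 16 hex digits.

Big-endian: lowest address holds the most-significant byte.
The bytes are already most-significant first: 0xD49615A20AEC0C7E.

0xD49615A20AEC0C7E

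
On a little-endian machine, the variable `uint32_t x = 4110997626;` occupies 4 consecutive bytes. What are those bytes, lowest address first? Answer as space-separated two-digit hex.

7A D8 08 F5

4110997626 in hexadecimal, padded to 32 bits, is 0xF508D87A.
Split into bytes (most-significant first): F5 08 D8 7A.
In little-endian order the low byte comes first in memory.
So at ascending addresses the bytes are 7A D8 08 F5.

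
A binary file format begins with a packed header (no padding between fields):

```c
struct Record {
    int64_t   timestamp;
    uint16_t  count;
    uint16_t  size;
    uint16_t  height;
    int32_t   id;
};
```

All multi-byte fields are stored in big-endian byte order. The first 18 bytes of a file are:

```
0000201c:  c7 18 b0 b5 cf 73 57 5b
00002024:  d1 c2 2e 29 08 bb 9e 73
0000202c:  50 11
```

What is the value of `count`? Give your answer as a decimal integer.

53698

`count` follows `timestamp` (8 bytes), so it starts at byte offset 8 and occupies 2 bytes.
Bytes at offsets 8..9: D1 C2.
Big-endian stores the most-significant byte at the lowest address.
The bytes are already most-significant first: 0xD1C2.
0xD1C2 = 53698.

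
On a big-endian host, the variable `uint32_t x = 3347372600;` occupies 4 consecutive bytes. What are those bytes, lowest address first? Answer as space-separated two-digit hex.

3347372600 in hexadecimal, padded to 32 bits, is 0xC784DA38.
Split into bytes (most-significant first): C7 84 DA 38.
Big-endian: lowest address holds the most-significant byte.
So the memory order matches the most-significant-first order: C7 84 DA 38.

C7 84 DA 38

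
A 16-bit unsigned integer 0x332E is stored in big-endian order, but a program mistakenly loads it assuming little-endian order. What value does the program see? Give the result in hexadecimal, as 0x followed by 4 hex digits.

0x2E33

Stored big-endian, the bytes at ascending addresses are 33 2E.
Read back as little-endian, the first byte is least significant, giving 0x2E33.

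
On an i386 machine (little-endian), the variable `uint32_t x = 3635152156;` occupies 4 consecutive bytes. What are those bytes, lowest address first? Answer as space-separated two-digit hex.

3635152156 in hexadecimal, padded to 32 bits, is 0xD8AC051C.
Split into bytes (most-significant first): D8 AC 05 1C.
In little-endian order the low byte comes first in memory.
So at ascending addresses the bytes are 1C 05 AC D8.

1C 05 AC D8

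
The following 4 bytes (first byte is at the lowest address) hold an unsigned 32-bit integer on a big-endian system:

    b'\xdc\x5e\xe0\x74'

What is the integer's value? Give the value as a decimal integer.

3697205364

Big-endian stores the most-significant byte at the lowest address.
The bytes are already most-significant first: 0xDC5EE074.
0xDC5EE074 = 3697205364.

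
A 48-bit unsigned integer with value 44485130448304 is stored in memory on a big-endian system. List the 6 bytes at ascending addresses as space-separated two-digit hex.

28 75 80 65 ED B0

44485130448304 in hexadecimal, padded to 48 bits, is 0x28758065EDB0.
Split into bytes (most-significant first): 28 75 80 65 ED B0.
In big-endian order the high byte comes first in memory.
So the memory order matches the most-significant-first order: 28 75 80 65 ED B0.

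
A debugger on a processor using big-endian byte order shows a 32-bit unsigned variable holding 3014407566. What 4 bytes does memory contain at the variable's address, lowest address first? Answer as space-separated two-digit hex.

3014407566 in hexadecimal, padded to 32 bits, is 0xB3AC358E.
Split into bytes (most-significant first): B3 AC 35 8E.
In big-endian order the high byte comes first in memory.
So the memory order matches the most-significant-first order: B3 AC 35 8E.

B3 AC 35 8E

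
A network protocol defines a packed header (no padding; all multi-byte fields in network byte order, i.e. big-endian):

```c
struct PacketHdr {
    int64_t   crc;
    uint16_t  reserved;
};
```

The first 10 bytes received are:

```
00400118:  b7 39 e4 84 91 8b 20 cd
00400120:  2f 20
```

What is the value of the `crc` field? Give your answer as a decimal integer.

-5243909033067601715

`crc` is the first field, at byte offset 0, occupying 8 bytes.
Bytes at offsets 0..7: B7 39 E4 84 91 8B 20 CD.
In big-endian order the high byte comes first in memory.
The bytes are already most-significant first: 0xB739E484918B20CD.
Top bit is set, so as a signed 64-bit value this is 0xB739E484918B20CD − 2^64 = -5243909033067601715.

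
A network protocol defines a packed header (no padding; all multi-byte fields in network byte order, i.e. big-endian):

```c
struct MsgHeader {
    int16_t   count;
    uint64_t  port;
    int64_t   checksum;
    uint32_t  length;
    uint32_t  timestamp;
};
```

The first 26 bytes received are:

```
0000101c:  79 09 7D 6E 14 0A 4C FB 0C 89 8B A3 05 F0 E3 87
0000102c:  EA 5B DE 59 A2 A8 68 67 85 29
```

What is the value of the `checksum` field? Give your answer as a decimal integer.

`checksum` follows `count` (2 B), `port` (8 B), so it starts at offset 2 + 8 = 10 and occupies 8 bytes.
Bytes at offsets 10..17: 8B A3 05 F0 E3 87 EA 5B.
In big-endian order the high byte comes first in memory.
The bytes are already most-significant first: 0x8BA305F0E387EA5B.
Top bit is set, so as a signed 64-bit value this is 0x8BA305F0E387EA5B − 2^64 = -8384851549066106277.

-8384851549066106277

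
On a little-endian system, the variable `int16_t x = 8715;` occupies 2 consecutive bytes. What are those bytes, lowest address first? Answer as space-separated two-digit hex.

0B 22

8715 in hexadecimal, padded to 16 bits, is 0x220B.
Split into bytes (most-significant first): 22 0B.
In little-endian order the low byte comes first in memory.
So at ascending addresses the bytes are 0B 22.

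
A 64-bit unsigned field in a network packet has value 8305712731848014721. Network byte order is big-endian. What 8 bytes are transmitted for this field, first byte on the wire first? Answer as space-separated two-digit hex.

73 43 D1 B9 5C 3D 7B 81

8305712731848014721 in hexadecimal, padded to 64 bits, is 0x7343D1B95C3D7B81.
Split into bytes (most-significant first): 73 43 D1 B9 5C 3D 7B 81.
Big-endian: lowest address holds the most-significant byte.
So the memory order matches the most-significant-first order: 73 43 D1 B9 5C 3D 7B 81.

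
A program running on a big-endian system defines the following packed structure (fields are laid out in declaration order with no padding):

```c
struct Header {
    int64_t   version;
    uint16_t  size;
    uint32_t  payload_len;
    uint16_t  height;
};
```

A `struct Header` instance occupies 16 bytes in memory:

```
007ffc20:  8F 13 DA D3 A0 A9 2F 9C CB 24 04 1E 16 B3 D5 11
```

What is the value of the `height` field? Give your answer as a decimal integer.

`height` follows `version` (8 B), `size` (2 B), `payload_len` (4 B), so it starts at offset 8 + 2 + 4 = 14 and occupies 2 bytes.
Bytes at offsets 14..15: D5 11.
Big-endian: lowest address holds the most-significant byte.
The bytes are already most-significant first: 0xD511.
0xD511 = 54545.

54545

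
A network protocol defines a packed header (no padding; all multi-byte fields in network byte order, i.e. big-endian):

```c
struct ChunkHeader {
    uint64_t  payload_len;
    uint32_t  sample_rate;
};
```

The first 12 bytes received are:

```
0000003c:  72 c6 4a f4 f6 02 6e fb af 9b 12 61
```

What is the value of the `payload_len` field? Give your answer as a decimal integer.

8270380181672324859

`payload_len` is the first field, at byte offset 0, occupying 8 bytes.
Bytes at offsets 0..7: 72 C6 4A F4 F6 02 6E FB.
Big-endian stores the most-significant byte at the lowest address.
The bytes are already most-significant first: 0x72C64AF4F6026EFB.
0x72C64AF4F6026EFB = 8270380181672324859.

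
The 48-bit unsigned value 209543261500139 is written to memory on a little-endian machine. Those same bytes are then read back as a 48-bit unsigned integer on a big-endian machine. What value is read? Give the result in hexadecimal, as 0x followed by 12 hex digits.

0xEBB2AA1794BE

209543261500139 in 48-bit hexadecimal is 0xBE9417AAB2EB.
Stored little-endian, the bytes at ascending addresses are EB B2 AA 17 94 BE.
Read back as big-endian, the last byte is least significant, giving 0xEBB2AA1794BE.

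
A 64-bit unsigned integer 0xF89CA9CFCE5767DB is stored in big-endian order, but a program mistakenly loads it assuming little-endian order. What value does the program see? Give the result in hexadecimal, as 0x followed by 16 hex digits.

Stored big-endian, the bytes at ascending addresses are F8 9C A9 CF CE 57 67 DB.
Read back as little-endian, the first byte is least significant, giving 0xDB6757CECFA99CF8.

0xDB6757CECFA99CF8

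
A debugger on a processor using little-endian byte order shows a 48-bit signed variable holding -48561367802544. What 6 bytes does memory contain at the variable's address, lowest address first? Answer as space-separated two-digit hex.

50 1D EC 6C D5 D3

Two's complement of -48561367802544 in 48 bits: 48561367802544 = 0x2C2A9313E2B0; invert → 0xD3D56CEC1D4F; add 1 → 0xD3D56CEC1D50.
Split into bytes (most-significant first): D3 D5 6C EC 1D 50.
In little-endian order the low byte comes first in memory.
So at ascending addresses the bytes are 50 1D EC 6C D5 D3.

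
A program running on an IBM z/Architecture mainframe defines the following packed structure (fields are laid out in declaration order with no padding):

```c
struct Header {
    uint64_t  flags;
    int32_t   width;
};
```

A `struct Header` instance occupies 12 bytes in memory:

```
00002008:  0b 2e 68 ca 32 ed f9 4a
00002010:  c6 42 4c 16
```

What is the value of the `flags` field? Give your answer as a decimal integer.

`flags` is the first field, at byte offset 0, occupying 8 bytes.
Bytes at offsets 0..7: 0B 2E 68 CA 32 ED F9 4A.
Big-endian stores the most-significant byte at the lowest address.
The bytes are already most-significant first: 0x0B2E68CA32EDF94A.
0x0B2E68CA32EDF94A = 805696600993036618.

805696600993036618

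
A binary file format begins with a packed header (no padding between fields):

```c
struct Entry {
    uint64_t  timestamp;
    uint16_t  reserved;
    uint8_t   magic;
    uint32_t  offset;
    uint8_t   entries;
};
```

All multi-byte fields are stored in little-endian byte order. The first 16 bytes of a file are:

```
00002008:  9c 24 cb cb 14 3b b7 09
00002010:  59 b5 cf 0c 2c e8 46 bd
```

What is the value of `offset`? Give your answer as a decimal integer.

1189620748

`offset` follows `timestamp` (8 B), `reserved` (2 B), `magic` (1 B), so it starts at offset 8 + 2 + 1 = 11 and occupies 4 bytes.
Bytes at offsets 11..14: 0C 2C E8 46.
Little-endian: lowest address holds the least-significant byte.
Reassemble most-significant byte first: 46 E8 2C 0C → 0x46E82C0C.
0x46E82C0C = 1189620748.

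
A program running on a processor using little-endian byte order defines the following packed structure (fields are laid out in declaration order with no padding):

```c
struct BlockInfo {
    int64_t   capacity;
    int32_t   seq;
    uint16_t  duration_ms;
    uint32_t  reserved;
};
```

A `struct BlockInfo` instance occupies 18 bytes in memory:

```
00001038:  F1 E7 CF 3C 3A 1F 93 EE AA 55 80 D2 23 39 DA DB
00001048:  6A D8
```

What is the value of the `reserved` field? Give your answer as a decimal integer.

3630881754

`reserved` follows `capacity` (8 B), `seq` (4 B), `duration_ms` (2 B), so it starts at offset 8 + 4 + 2 = 14 and occupies 4 bytes.
Bytes at offsets 14..17: DA DB 6A D8.
Little-endian stores the least-significant byte at the lowest address.
Reassemble most-significant byte first: D8 6A DB DA → 0xD86ADBDA.
0xD86ADBDA = 3630881754.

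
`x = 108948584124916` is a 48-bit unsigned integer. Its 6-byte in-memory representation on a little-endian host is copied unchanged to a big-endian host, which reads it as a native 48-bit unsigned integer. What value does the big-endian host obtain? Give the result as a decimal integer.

269181296645731

108948584124916 in 48-bit hexadecimal is 0x631691A7D1F4.
Stored little-endian, the bytes at ascending addresses are F4 D1 A7 91 16 63.
Read back as big-endian, the last byte is least significant, giving 0xF4D1A7911663.
0xF4D1A7911663 = 269181296645731.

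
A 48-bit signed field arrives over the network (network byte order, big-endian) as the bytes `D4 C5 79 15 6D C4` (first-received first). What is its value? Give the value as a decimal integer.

-47530371617340

Big-endian stores the most-significant byte at the lowest address.
The bytes are already most-significant first: 0xD4C579156DC4.
Top bit is set, so as a signed 48-bit value this is 0xD4C579156DC4 − 2^48 = -47530371617340.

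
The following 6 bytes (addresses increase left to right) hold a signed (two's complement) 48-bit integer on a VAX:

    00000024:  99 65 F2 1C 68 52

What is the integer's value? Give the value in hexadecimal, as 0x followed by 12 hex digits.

Little-endian: lowest address holds the least-significant byte.
Reassemble most-significant byte first: 52 68 1C F2 65 99 → 0x52681CF26599.

0x52681CF26599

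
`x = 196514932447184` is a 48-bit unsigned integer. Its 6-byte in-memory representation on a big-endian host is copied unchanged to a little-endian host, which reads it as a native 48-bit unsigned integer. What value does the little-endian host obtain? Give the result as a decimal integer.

196514932447184 in 48-bit hexadecimal is 0xB2BAB2BDD7D0.
Stored big-endian, the bytes at ascending addresses are B2 BA B2 BD D7 D0.
Read back as little-endian, the first byte is least significant, giving 0xD0D7BDB2BAB2.
0xD0D7BDB2BAB2 = 229625019153074.

229625019153074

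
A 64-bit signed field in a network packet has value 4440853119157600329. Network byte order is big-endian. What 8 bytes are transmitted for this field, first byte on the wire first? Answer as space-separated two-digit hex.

4440853119157600329 in hexadecimal, padded to 64 bits, is 0x3DA114621B130049.
Split into bytes (most-significant first): 3D A1 14 62 1B 13 00 49.
Big-endian stores the most-significant byte at the lowest address.
So the memory order matches the most-significant-first order: 3D A1 14 62 1B 13 00 49.

3D A1 14 62 1B 13 00 49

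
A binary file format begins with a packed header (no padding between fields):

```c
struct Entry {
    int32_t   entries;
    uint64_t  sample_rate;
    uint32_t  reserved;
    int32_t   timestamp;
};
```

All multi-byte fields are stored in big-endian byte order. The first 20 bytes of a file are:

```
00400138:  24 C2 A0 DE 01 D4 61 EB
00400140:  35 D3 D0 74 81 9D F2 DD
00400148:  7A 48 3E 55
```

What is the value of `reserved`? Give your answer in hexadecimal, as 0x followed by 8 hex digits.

`reserved` follows `entries` (4 B), `sample_rate` (8 B), so it starts at offset 4 + 8 = 12 and occupies 4 bytes.
Bytes at offsets 12..15: 81 9D F2 DD.
Big-endian: lowest address holds the most-significant byte.
The bytes are already most-significant first: 0x819DF2DD.

0x819DF2DD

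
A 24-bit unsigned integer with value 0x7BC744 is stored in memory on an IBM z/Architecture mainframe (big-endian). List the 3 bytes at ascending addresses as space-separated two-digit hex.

Split into bytes (most-significant first): 7B C7 44.
In big-endian order the high byte comes first in memory.
So the memory order matches the most-significant-first order: 7B C7 44.

7B C7 44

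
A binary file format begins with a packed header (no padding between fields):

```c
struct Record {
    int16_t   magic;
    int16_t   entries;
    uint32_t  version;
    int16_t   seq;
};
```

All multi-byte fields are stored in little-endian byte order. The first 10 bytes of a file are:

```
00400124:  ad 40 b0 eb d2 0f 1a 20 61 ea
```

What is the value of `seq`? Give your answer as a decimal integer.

-5535

`seq` follows `magic` (2 B), `entries` (2 B), `version` (4 B), so it starts at offset 2 + 2 + 4 = 8 and occupies 2 bytes.
Bytes at offsets 8..9: 61 EA.
In little-endian order the low byte comes first in memory.
Reassemble most-significant byte first: EA 61 → 0xEA61.
Top bit is set, so as a signed 16-bit value this is 0xEA61 − 2^16 = -5535.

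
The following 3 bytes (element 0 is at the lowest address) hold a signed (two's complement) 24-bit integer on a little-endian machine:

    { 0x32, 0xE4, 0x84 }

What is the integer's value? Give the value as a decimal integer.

Little-endian: lowest address holds the least-significant byte.
Reassemble most-significant byte first: 84 E4 32 → 0x84E432.
Top bit is set, so as a signed 24-bit value this is 0x84E432 − 2^24 = -8068046.

-8068046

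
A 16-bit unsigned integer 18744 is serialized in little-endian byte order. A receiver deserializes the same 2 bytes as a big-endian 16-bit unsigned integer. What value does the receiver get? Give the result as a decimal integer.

18744 in 16-bit hexadecimal is 0x4938.
Stored little-endian, the bytes at ascending addresses are 38 49.
Read back as big-endian, the last byte is least significant, giving 0x3849.
0x3849 = 14409.

14409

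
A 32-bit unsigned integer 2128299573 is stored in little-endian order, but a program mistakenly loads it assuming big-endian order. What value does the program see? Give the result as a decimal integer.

2128299573 in 32-bit hexadecimal is 0x7EDB4635.
Stored little-endian, the bytes at ascending addresses are 35 46 DB 7E.
Read back as big-endian, the last byte is least significant, giving 0x3546DB7E.
0x3546DB7E = 893836158.

893836158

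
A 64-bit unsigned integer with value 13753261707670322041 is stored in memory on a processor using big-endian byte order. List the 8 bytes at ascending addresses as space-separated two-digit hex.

BE DD 66 A7 BC AB FB 79

13753261707670322041 in hexadecimal, padded to 64 bits, is 0xBEDD66A7BCABFB79.
Split into bytes (most-significant first): BE DD 66 A7 BC AB FB 79.
In big-endian order the high byte comes first in memory.
So the memory order matches the most-significant-first order: BE DD 66 A7 BC AB FB 79.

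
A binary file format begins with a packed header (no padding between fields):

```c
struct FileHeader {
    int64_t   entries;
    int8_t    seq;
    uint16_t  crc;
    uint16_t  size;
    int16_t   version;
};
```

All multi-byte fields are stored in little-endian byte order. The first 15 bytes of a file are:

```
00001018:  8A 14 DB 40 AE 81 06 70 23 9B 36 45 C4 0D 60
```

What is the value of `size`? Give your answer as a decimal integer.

50245

`size` follows `entries` (8 B), `seq` (1 B), `crc` (2 B), so it starts at offset 8 + 1 + 2 = 11 and occupies 2 bytes.
Bytes at offsets 11..12: 45 C4.
Little-endian stores the least-significant byte at the lowest address.
Reassemble most-significant byte first: C4 45 → 0xC445.
0xC445 = 50245.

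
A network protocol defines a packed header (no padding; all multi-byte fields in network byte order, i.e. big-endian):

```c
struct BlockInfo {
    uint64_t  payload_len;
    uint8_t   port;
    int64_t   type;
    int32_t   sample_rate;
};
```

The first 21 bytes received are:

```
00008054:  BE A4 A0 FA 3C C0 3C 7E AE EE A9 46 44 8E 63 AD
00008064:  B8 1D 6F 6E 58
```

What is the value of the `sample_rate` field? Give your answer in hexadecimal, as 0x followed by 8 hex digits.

0x1D6F6E58

`sample_rate` follows `payload_len` (8 B), `port` (1 B), `type` (8 B), so it starts at offset 8 + 1 + 8 = 17 and occupies 4 bytes.
Bytes at offsets 17..20: 1D 6F 6E 58.
Big-endian: lowest address holds the most-significant byte.
The bytes are already most-significant first: 0x1D6F6E58.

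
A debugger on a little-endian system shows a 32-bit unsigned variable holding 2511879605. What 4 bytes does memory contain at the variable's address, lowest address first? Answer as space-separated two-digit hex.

B5 3D B8 95

2511879605 in hexadecimal, padded to 32 bits, is 0x95B83DB5.
Split into bytes (most-significant first): 95 B8 3D B5.
Little-endian: lowest address holds the least-significant byte.
So at ascending addresses the bytes are B5 3D B8 95.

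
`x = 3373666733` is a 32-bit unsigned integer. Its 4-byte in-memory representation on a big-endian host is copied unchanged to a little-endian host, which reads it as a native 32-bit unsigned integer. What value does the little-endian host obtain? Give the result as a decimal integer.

2903578313

3373666733 in 32-bit hexadecimal is 0xC91611AD.
Stored big-endian, the bytes at ascending addresses are C9 16 11 AD.
Read back as little-endian, the first byte is least significant, giving 0xAD1116C9.
0xAD1116C9 = 2903578313.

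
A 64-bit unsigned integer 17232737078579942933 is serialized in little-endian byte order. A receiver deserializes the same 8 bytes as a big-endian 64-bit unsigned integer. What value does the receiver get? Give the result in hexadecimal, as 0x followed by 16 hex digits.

17232737078579942933 in 64-bit hexadecimal is 0xEF26FB11EC75D615.
Stored little-endian, the bytes at ascending addresses are 15 D6 75 EC 11 FB 26 EF.
Read back as big-endian, the last byte is least significant, giving 0x15D675EC11FB26EF.

0x15D675EC11FB26EF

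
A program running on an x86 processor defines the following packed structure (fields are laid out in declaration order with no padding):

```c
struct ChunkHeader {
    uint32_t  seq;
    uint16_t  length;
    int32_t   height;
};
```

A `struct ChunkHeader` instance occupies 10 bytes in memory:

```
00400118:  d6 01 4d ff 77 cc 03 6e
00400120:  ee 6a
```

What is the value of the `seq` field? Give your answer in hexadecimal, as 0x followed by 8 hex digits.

`seq` is the first field, at byte offset 0, occupying 4 bytes.
Bytes at offsets 0..3: D6 01 4D FF.
Little-endian: lowest address holds the least-significant byte.
Reassemble most-significant byte first: FF 4D 01 D6 → 0xFF4D01D6.

0xFF4D01D6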